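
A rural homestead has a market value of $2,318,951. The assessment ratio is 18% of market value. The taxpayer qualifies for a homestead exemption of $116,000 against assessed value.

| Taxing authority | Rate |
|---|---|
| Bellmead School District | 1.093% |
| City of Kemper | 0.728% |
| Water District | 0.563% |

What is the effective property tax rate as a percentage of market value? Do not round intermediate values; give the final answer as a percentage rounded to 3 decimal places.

Assessed value = $2,318,951 × 0.18 = $417,411.18
Taxable value = $417,411.18 − $116,000 = $301,411.18
Bellmead School District: $301,411.18 × 0.01093 = $3,294.4241974
City of Kemper: $301,411.18 × 0.00728 = $2,194.2733904
Water District: $301,411.18 × 0.00563 = $1,696.9449434
Total tax = $7,185.6425312
Effective rate = $7,185.6425312 ÷ $2,318,951 = 0.310% of market value

0.310%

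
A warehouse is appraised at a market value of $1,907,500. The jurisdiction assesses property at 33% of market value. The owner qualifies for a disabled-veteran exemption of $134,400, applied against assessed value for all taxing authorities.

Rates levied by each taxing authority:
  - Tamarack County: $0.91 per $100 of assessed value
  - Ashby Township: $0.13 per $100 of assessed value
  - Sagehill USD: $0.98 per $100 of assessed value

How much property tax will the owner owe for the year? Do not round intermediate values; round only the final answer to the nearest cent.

$10,000.52

Assessed value = $1,907,500 × 0.33 = $629,475
Taxable value = $629,475 − $134,400 = $495,075
Tamarack County: $495,075 × 0.0091 = $4,505.1825
Ashby Township: $495,075 × 0.0013 = $643.5975
Sagehill USD: $495,075 × 0.0098 = $4,851.735
Total = $4,505.1825 + $643.5975 + $4,851.735 = $10,000.515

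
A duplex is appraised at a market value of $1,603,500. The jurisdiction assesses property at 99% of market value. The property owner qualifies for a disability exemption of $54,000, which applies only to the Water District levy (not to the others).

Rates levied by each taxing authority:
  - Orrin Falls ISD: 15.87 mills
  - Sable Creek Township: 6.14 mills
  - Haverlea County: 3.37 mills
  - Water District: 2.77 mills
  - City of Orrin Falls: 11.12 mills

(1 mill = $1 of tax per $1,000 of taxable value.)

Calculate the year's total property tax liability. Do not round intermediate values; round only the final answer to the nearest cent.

Assessed value = $1,603,500 × 0.99 = $1,587,465
Orrin Falls ISD: $1,587,465 × 0.01587 = $25,193.06955
Sable Creek Township: $1,587,465 × 0.00614 = $9,747.0351
Haverlea County: $1,587,465 × 0.00337 = $5,349.75705
Water District: ($1,587,465 − $54,000) × 0.00277 = $1,533,465 × 0.00277 = $4,247.69805
City of Orrin Falls: $1,587,465 × 0.01112 = $17,652.6108
Total = $62,190.17055

$62,190.17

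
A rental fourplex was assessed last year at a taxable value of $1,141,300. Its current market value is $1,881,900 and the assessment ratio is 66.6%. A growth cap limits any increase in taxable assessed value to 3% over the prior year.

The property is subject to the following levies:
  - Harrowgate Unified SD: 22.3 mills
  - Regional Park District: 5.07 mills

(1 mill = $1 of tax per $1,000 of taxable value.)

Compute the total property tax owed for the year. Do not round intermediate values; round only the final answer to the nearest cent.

Uncapped assessed value = $1,881,900 × 0.666 = $1,253,345.4
Cap limit = $1,141,300 × 1.03 = $1,175,539
Taxable assessed value = min($1,253,345.4, $1,175,539) = $1,175,539 (cap binds)
Harrowgate Unified SD: $1,175,539 × 0.0223 = $26,214.5197
Regional Park District: $1,175,539 × 0.00507 = $5,959.98273
Total = $32,174.50243

$32,174.50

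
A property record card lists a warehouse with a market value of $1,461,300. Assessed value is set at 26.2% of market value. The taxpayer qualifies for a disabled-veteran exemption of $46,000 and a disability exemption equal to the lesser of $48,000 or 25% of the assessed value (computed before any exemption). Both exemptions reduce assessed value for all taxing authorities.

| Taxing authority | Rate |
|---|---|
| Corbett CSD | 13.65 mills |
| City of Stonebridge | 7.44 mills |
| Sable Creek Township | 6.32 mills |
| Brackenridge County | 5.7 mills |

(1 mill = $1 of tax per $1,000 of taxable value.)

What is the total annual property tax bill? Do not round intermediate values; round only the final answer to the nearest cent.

Assessed value = $1,461,300 × 0.262 = $382,860.6
Disability exemption = min($48,000, 25% × $382,860.6) = min($48,000, $95,715.15) = $48,000 (dollar cap binds)
Taxable value = $382,860.6 − $46,000 − $48,000 = $288,860.6
Corbett CSD: $288,860.6 × 0.01365 = $3,942.94719
City of Stonebridge: $288,860.6 × 0.00744 = $2,149.122864
Sable Creek Township: $288,860.6 × 0.00632 = $1,825.598992
Brackenridge County: $288,860.6 × 0.0057 = $1,646.50542
Total = $9,564.174466

$9,564.17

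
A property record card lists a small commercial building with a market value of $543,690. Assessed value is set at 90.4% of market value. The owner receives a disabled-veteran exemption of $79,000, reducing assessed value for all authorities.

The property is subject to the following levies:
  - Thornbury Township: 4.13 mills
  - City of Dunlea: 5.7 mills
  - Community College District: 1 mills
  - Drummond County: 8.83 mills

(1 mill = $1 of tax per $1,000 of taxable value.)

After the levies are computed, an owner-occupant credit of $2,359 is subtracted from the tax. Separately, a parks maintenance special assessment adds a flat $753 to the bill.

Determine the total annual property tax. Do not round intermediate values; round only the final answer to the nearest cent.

$6,503.67

Assessed value = $543,690 × 0.904 = $491,495.76
Taxable value = $491,495.76 − $79,000 = $412,495.76
Thornbury Township: $412,495.76 × 0.00413 = $1,703.6074888
City of Dunlea: $412,495.76 × 0.0057 = $2,351.225832
Community College District: $412,495.76 × 0.001 = $412.49576
Drummond County: $412,495.76 × 0.00883 = $3,642.3375608
Levies subtotal = $8,109.6666416
After credit = $8,109.6666416 − $2,359 = $5,750.6666416
Total = $5,750.6666416 + $753 = $6,503.6666416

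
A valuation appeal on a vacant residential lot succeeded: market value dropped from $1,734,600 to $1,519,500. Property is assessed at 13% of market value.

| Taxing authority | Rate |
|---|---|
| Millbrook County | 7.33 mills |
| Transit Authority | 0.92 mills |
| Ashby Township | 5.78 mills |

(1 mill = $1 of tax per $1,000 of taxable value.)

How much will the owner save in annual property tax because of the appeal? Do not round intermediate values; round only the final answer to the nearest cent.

$392.32

Old assessed value = $1,734,600 × 0.13 = $225,498
New assessed value = $1,519,500 × 0.13 = $197,535
Combined rate = 0.00733 + 0.00092 + 0.00578 = 0.01403
Old tax = $225,498 × 0.01403 = $3,163.73694
New tax = $197,535 × 0.01403 = $2,771.41605
Reduction = $3,163.73694 − $2,771.41605 = $392.32089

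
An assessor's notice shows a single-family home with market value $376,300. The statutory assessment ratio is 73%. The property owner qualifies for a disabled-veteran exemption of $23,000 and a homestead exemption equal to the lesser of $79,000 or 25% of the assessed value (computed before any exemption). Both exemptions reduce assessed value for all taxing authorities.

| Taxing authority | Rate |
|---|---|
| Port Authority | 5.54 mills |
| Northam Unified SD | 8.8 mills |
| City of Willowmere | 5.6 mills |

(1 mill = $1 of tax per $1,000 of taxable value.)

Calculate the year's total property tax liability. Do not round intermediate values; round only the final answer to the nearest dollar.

$3,650

Assessed value = $376,300 × 0.73 = $274,699
Homestead exemption = min($79,000, 25% × $274,699) = min($79,000, $68,674.75) = $68,674.75 (percentage binds)
Taxable value = $274,699 − $23,000 − $68,674.75 = $183,024.25
Port Authority: $183,024.25 × 0.00554 = $1,013.954345
Northam Unified SD: $183,024.25 × 0.0088 = $1,610.6134
City of Willowmere: $183,024.25 × 0.0056 = $1,024.9358
Total = $3,649.503545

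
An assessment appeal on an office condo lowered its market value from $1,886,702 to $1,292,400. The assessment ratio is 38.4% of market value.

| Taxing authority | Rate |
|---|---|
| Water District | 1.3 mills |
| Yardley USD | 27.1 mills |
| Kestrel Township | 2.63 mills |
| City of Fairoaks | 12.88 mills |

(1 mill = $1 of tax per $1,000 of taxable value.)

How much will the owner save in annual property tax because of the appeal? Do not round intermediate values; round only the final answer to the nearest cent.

$10,020.79

Old assessed value = $1,886,702 × 0.384 = $724,493.568
New assessed value = $1,292,400 × 0.384 = $496,281.6
Combined rate = 0.0013 + 0.0271 + 0.00263 + 0.01288 = 0.04391
Old tax = $724,493.568 × 0.04391 = $31,812.51257088
New tax = $496,281.6 × 0.04391 = $21,791.725056
Reduction = $31,812.51257088 − $21,791.725056 = $10,020.78751488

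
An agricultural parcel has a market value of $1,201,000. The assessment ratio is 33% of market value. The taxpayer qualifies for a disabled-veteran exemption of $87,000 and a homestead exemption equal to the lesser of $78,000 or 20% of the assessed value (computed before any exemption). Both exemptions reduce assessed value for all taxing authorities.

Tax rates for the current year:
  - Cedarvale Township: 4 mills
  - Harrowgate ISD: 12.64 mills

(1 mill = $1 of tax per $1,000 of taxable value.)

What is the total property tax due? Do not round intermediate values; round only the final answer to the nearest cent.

Assessed value = $1,201,000 × 0.33 = $396,330
Homestead exemption = min($78,000, 20% × $396,330) = min($78,000, $79,266) = $78,000 (dollar cap binds)
Taxable value = $396,330 − $87,000 − $78,000 = $231,330
Cedarvale Township: $231,330 × 0.004 = $925.32
Harrowgate ISD: $231,330 × 0.01264 = $2,924.0112
Total = $3,849.3312

$3,849.33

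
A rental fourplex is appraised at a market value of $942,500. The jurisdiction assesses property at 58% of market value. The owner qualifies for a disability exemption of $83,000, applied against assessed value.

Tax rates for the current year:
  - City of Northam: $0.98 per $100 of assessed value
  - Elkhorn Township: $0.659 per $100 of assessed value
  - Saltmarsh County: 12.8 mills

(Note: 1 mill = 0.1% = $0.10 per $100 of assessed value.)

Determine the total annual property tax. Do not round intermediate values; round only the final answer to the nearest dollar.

$13,534

Assessed value = $942,500 × 0.58 = $546,650
Taxable value = $546,650 − $83,000 = $463,650
City of Northam: $463,650 × 0.0098 = $4,543.77
Elkhorn Township: $463,650 × 0.00659 = $3,055.4535
Saltmarsh County: $463,650 × 0.0128 = $5,934.72
Total = $13,533.9435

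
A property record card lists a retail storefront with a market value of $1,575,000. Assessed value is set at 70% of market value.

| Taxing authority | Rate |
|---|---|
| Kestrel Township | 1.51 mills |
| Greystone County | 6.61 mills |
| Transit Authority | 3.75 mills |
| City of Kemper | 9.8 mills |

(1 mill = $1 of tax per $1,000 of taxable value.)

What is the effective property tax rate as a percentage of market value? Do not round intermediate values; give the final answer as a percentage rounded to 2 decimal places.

1.52%

Assessed value = $1,575,000 × 0.7 = $1,102,500
Kestrel Township: $1,102,500 × 0.00151 = $1,664.775
Greystone County: $1,102,500 × 0.00661 = $7,287.525
Transit Authority: $1,102,500 × 0.00375 = $4,134.375
City of Kemper: $1,102,500 × 0.0098 = $10,804.5
Total tax = $23,891.175
Effective rate = $23,891.175 ÷ $1,575,000 = 1.52% of market value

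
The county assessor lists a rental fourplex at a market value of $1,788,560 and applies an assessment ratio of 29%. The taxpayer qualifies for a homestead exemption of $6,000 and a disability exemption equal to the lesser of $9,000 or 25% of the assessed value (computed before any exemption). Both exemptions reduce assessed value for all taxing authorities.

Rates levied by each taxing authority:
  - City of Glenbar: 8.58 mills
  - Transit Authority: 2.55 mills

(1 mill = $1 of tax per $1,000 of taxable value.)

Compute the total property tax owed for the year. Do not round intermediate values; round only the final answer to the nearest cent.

$5,605.99

Assessed value = $1,788,560 × 0.29 = $518,682.4
Disability exemption = min($9,000, 25% × $518,682.4) = min($9,000, $129,670.6) = $9,000 (dollar cap binds)
Taxable value = $518,682.4 − $6,000 − $9,000 = $503,682.4
City of Glenbar: $503,682.4 × 0.00858 = $4,321.594992
Transit Authority: $503,682.4 × 0.00255 = $1,284.39012
Total = $5,605.985112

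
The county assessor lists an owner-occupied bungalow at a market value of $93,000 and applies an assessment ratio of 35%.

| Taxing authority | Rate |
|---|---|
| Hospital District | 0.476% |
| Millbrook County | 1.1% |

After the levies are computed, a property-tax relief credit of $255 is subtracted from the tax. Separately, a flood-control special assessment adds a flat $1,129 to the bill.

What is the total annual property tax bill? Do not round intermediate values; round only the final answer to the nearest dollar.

$1,387

Assessed value = $93,000 × 0.35 = $32,550
Hospital District: $32,550 × 0.00476 = $154.938
Millbrook County: $32,550 × 0.011 = $358.05
Levies subtotal = $512.988
After credit = $512.988 − $255 = $257.988
Total = $257.988 + $1,129 = $1,386.988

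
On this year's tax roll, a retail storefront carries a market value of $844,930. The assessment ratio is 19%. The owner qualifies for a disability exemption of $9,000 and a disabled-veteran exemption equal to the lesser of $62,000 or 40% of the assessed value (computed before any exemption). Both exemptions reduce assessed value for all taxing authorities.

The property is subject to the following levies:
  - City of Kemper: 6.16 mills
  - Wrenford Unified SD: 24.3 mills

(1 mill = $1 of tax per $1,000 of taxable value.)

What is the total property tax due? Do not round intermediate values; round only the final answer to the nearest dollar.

$2,727

Assessed value = $844,930 × 0.19 = $160,536.7
Disabled-veteran exemption = min($62,000, 40% × $160,536.7) = min($62,000, $64,214.68) = $62,000 (dollar cap binds)
Taxable value = $160,536.7 − $9,000 − $62,000 = $89,536.7
City of Kemper: $89,536.7 × 0.00616 = $551.546072
Wrenford Unified SD: $89,536.7 × 0.0243 = $2,175.74181
Total = $2,727.287882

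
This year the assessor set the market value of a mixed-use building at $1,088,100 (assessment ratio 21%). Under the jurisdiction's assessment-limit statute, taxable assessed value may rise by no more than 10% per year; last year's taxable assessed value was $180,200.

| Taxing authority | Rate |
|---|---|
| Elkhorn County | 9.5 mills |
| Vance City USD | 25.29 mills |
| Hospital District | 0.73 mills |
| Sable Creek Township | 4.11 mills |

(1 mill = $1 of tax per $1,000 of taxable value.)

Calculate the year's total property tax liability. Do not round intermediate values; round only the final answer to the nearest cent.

$7,855.46

Uncapped assessed value = $1,088,100 × 0.21 = $228,501
Cap limit = $180,200 × 1.1 = $198,220
Taxable assessed value = min($228,501, $198,220) = $198,220 (cap binds)
Elkhorn County: $198,220 × 0.0095 = $1,883.09
Vance City USD: $198,220 × 0.02529 = $5,012.9838
Hospital District: $198,220 × 0.00073 = $144.7006
Sable Creek Township: $198,220 × 0.00411 = $814.6842
Total = $7,855.4586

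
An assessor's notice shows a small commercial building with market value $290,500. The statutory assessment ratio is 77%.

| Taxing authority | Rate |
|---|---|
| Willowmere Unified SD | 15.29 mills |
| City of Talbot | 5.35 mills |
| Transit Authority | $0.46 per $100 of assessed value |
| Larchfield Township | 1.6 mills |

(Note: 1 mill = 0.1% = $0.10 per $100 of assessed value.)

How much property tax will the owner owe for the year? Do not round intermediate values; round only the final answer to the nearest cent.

$6,003.71

Assessed value = $290,500 × 0.77 = $223,685
Willowmere Unified SD: $223,685 × 0.01529 = $3,420.14365
City of Talbot: $223,685 × 0.00535 = $1,196.71475
Transit Authority: $223,685 × 0.0046 = $1,028.951
Larchfield Township: $223,685 × 0.0016 = $357.896
Total = $6,003.7054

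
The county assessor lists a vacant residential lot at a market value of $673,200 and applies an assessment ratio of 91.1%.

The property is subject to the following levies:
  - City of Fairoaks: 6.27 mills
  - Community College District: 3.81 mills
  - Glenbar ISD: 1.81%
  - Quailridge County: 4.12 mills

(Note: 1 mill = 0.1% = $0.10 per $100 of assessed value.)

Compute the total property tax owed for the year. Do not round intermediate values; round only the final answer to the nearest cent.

$19,809.11

Assessed value = $673,200 × 0.911 = $613,285.2
City of Fairoaks: $613,285.2 × 0.00627 = $3,845.298204
Community College District: $613,285.2 × 0.00381 = $2,336.616612
Glenbar ISD: $613,285.2 × 0.0181 = $11,100.46212
Quailridge County: $613,285.2 × 0.00412 = $2,526.735024
Total = $19,809.11196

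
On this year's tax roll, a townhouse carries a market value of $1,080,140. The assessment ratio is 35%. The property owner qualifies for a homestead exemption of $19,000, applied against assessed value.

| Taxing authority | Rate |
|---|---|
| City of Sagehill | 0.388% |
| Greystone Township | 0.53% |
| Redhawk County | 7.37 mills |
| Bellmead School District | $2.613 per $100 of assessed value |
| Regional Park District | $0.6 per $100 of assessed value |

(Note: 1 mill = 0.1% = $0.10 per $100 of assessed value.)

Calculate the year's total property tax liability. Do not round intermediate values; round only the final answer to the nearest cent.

Assessed value = $1,080,140 × 0.35 = $378,049
Taxable value = $378,049 − $19,000 = $359,049
City of Sagehill: $359,049 × 0.00388 = $1,393.11012
Greystone Township: $359,049 × 0.0053 = $1,902.9597
Redhawk County: $359,049 × 0.00737 = $2,646.19113
Bellmead School District: $359,049 × 0.02613 = $9,381.95037
Regional Park District: $359,049 × 0.006 = $2,154.294
Total = $17,478.50532

$17,478.51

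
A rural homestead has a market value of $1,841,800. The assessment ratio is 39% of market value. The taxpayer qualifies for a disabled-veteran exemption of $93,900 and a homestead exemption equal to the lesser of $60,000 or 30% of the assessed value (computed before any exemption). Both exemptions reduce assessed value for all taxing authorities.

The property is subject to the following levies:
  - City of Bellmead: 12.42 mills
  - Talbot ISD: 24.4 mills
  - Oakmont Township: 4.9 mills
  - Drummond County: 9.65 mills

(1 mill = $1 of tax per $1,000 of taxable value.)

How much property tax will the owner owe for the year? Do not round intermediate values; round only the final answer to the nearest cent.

Assessed value = $1,841,800 × 0.39 = $718,302
Homestead exemption = min($60,000, 30% × $718,302) = min($60,000, $215,490.6) = $60,000 (dollar cap binds)
Taxable value = $718,302 − $93,900 − $60,000 = $564,402
City of Bellmead: $564,402 × 0.01242 = $7,009.87284
Talbot ISD: $564,402 × 0.0244 = $13,771.4088
Oakmont Township: $564,402 × 0.0049 = $2,765.5698
Drummond County: $564,402 × 0.00965 = $5,446.4793
Total = $28,993.33074

$28,993.33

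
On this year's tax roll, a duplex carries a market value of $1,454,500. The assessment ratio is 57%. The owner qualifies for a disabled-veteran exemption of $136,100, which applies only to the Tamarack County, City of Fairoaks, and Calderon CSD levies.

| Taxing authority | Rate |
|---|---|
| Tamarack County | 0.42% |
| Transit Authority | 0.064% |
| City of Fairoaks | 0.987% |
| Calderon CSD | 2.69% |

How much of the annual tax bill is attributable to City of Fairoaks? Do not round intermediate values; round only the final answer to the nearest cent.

Assessed value = $1,454,500 × 0.57 = $829,065
City of Fairoaks taxable value = $829,065 − $136,100 = $692,965
City of Fairoaks levy = $692,965 × 0.00987 = $6,839.56455

$6,839.56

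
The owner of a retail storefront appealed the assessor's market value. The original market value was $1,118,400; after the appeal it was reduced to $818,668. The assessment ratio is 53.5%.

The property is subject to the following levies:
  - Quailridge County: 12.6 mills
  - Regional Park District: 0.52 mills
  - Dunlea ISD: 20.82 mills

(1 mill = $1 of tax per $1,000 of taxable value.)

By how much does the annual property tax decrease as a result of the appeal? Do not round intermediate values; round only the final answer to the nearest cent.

$5,442.50

Old assessed value = $1,118,400 × 0.535 = $598,344
New assessed value = $818,668 × 0.535 = $437,987.38
Combined rate = 0.0126 + 0.00052 + 0.02082 = 0.03394
Old tax = $598,344 × 0.03394 = $20,307.79536
New tax = $437,987.38 × 0.03394 = $14,865.2916772
Reduction = $20,307.79536 − $14,865.2916772 = $5,442.5036828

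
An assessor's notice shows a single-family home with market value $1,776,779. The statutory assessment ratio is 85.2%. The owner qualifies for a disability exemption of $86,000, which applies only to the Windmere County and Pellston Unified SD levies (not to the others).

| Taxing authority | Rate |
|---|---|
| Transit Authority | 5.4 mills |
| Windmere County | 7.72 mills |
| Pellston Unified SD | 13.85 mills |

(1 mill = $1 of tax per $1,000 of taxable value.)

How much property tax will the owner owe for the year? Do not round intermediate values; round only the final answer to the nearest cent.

$38,972.59

Assessed value = $1,776,779 × 0.852 = $1,513,815.708
Transit Authority: $1,513,815.708 × 0.0054 = $8,174.6048232
Windmere County: ($1,513,815.708 − $86,000) × 0.00772 = $1,427,815.708 × 0.00772 = $11,022.73726576
Pellston Unified SD: ($1,513,815.708 − $86,000) × 0.01385 = $1,427,815.708 × 0.01385 = $19,775.2475558
Total = $38,972.58964476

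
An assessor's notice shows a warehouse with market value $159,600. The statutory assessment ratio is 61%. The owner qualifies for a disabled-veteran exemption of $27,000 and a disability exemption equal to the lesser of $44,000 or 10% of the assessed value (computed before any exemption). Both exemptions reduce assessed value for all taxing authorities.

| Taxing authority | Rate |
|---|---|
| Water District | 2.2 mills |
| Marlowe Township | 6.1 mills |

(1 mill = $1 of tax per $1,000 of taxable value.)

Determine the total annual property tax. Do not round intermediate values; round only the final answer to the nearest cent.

$503.15

Assessed value = $159,600 × 0.61 = $97,356
Disability exemption = min($44,000, 10% × $97,356) = min($44,000, $9,735.6) = $9,735.6 (percentage binds)
Taxable value = $97,356 − $27,000 − $9,735.6 = $60,620.4
Water District: $60,620.4 × 0.0022 = $133.36488
Marlowe Township: $60,620.4 × 0.0061 = $369.78444
Total = $503.14932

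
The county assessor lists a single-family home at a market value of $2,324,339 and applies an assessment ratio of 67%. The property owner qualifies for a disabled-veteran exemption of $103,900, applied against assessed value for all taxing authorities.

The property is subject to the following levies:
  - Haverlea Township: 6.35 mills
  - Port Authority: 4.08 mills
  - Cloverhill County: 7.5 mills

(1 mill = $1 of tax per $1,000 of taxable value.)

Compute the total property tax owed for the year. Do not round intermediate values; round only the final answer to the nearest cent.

Assessed value = $2,324,339 × 0.67 = $1,557,307.13
Taxable value = $1,557,307.13 − $103,900 = $1,453,407.13
Haverlea Township: $1,453,407.13 × 0.00635 = $9,229.1352755
Port Authority: $1,453,407.13 × 0.00408 = $5,929.9010904
Cloverhill County: $1,453,407.13 × 0.0075 = $10,900.553475
Total = $9,229.1352755 + $5,929.9010904 + $10,900.553475 = $26,059.5898409

$26,059.59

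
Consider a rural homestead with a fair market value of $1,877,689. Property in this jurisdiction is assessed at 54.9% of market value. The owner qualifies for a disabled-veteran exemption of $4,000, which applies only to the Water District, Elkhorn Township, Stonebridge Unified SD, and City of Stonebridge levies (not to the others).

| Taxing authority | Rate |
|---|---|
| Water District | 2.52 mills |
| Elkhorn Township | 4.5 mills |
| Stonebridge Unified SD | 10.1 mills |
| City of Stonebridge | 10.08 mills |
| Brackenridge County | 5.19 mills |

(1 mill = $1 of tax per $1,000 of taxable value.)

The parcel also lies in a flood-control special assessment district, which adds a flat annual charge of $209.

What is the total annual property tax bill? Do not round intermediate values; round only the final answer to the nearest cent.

Assessed value = $1,877,689 × 0.549 = $1,030,851.261
Water District: ($1,030,851.261 − $4,000) × 0.00252 = $1,026,851.261 × 0.00252 = $2,587.66517772
Elkhorn Township: ($1,030,851.261 − $4,000) × 0.0045 = $1,026,851.261 × 0.0045 = $4,620.8306745
Stonebridge Unified SD: ($1,030,851.261 − $4,000) × 0.0101 = $1,026,851.261 × 0.0101 = $10,371.1977361
City of Stonebridge: ($1,030,851.261 − $4,000) × 0.01008 = $1,026,851.261 × 0.01008 = $10,350.66071088
Brackenridge County: $1,030,851.261 × 0.00519 = $5,350.11804459
Levies subtotal = $33,280.47234379
Total = $33,280.47234379 + $209 = $33,489.47234379

$33,489.47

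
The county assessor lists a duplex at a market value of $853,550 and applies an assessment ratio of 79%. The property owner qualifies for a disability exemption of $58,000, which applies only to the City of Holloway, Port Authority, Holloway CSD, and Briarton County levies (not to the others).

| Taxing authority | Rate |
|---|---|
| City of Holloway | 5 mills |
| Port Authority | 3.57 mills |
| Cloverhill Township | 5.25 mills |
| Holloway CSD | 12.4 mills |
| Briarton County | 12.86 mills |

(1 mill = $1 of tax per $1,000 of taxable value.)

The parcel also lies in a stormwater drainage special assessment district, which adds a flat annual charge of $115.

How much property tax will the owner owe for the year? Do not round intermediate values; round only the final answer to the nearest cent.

$24,504.68

Assessed value = $853,550 × 0.79 = $674,304.5
City of Holloway: ($674,304.5 − $58,000) × 0.005 = $616,304.5 × 0.005 = $3,081.5225
Port Authority: ($674,304.5 − $58,000) × 0.00357 = $616,304.5 × 0.00357 = $2,200.207065
Cloverhill Township: $674,304.5 × 0.00525 = $3,540.098625
Holloway CSD: ($674,304.5 − $58,000) × 0.0124 = $616,304.5 × 0.0124 = $7,642.1758
Briarton County: ($674,304.5 − $58,000) × 0.01286 = $616,304.5 × 0.01286 = $7,925.67587
Levies subtotal = $24,389.67986
Total = $24,389.67986 + $115 = $24,504.67986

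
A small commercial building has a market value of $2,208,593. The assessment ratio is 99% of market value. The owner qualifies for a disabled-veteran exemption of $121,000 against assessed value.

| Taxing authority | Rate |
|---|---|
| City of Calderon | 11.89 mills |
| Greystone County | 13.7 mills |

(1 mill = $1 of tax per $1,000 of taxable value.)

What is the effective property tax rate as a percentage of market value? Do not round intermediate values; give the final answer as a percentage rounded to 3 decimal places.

Assessed value = $2,208,593 × 0.99 = $2,186,507.07
Taxable value = $2,186,507.07 − $121,000 = $2,065,507.07
City of Calderon: $2,065,507.07 × 0.01189 = $24,558.8790623
Greystone County: $2,065,507.07 × 0.0137 = $28,297.446859
Total tax = $52,856.3259213
Effective rate = $52,856.3259213 ÷ $2,208,593 = 2.393% of market value

2.393%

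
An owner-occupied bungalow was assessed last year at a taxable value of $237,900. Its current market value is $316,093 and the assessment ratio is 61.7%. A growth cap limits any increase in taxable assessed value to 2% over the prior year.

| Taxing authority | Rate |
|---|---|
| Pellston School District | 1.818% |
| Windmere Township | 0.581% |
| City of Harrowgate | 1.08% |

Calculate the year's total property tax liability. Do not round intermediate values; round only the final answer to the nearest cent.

$6,785.07

Uncapped assessed value = $316,093 × 0.617 = $195,029.381
Cap limit = $237,900 × 1.02 = $242,658
Taxable assessed value = min($195,029.381, $242,658) = $195,029.381 (cap does not bind)
Pellston School District: $195,029.381 × 0.01818 = $3,545.63414658
Windmere Township: $195,029.381 × 0.00581 = $1,133.12070361
City of Harrowgate: $195,029.381 × 0.0108 = $2,106.3173148
Total = $6,785.07216499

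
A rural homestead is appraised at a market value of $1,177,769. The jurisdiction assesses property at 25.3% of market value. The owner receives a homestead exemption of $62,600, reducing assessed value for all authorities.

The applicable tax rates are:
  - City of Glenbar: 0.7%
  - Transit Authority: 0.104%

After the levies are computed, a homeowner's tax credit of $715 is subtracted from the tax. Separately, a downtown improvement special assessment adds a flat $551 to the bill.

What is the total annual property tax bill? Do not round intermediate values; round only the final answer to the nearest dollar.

$1,728

Assessed value = $1,177,769 × 0.253 = $297,975.557
Taxable value = $297,975.557 − $62,600 = $235,375.557
City of Glenbar: $235,375.557 × 0.007 = $1,647.628899
Transit Authority: $235,375.557 × 0.00104 = $244.79057928
Levies subtotal = $1,892.41947828
After credit = $1,892.41947828 − $715 = $1,177.41947828
Total = $1,177.41947828 + $551 = $1,728.41947828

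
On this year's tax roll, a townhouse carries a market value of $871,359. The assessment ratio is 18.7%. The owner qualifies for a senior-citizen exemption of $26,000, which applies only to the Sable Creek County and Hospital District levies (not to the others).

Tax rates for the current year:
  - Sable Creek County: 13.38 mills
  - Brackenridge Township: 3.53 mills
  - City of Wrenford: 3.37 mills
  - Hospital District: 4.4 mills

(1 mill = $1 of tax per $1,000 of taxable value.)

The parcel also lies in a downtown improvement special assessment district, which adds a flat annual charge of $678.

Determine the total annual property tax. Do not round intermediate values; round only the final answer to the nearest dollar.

Assessed value = $871,359 × 0.187 = $162,944.133
Sable Creek County: ($162,944.133 − $26,000) × 0.01338 = $136,944.133 × 0.01338 = $1,832.31249954
Brackenridge Township: $162,944.133 × 0.00353 = $575.19278949
City of Wrenford: $162,944.133 × 0.00337 = $549.12172821
Hospital District: ($162,944.133 − $26,000) × 0.0044 = $136,944.133 × 0.0044 = $602.5541852
Levies subtotal = $3,559.18120244
Total = $3,559.18120244 + $678 = $4,237.18120244

$4,237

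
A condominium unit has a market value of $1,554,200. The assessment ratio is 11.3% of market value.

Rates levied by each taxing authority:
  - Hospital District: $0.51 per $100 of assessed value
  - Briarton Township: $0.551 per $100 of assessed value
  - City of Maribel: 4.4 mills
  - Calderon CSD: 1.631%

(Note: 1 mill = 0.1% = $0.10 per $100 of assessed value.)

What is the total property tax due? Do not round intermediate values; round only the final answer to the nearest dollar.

$5,501

Assessed value = $1,554,200 × 0.113 = $175,624.6
Hospital District: $175,624.6 × 0.0051 = $895.68546
Briarton Township: $175,624.6 × 0.00551 = $967.691546
City of Maribel: $175,624.6 × 0.0044 = $772.74824
Calderon CSD: $175,624.6 × 0.01631 = $2,864.437226
Total = $5,500.562472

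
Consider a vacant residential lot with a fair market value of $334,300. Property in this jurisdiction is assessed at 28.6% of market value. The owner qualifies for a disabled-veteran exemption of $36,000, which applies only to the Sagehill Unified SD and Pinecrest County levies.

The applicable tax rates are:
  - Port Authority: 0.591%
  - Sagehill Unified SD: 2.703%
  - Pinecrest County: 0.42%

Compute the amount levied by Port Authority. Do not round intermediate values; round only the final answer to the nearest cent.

Assessed value = $334,300 × 0.286 = $95,609.8
Port Authority taxable value = $95,609.8 (exemption does not apply)
Port Authority levy = $95,609.8 × 0.00591 = $565.053918

$565.05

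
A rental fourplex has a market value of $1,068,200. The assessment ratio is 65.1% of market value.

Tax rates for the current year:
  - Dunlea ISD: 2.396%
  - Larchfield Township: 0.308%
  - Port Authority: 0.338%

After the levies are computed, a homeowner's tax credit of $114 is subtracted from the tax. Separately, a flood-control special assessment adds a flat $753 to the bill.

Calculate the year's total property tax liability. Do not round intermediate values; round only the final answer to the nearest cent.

Assessed value = $1,068,200 × 0.651 = $695,398.2
Dunlea ISD: $695,398.2 × 0.02396 = $16,661.740872
Larchfield Township: $695,398.2 × 0.00308 = $2,141.826456
Port Authority: $695,398.2 × 0.00338 = $2,350.445916
Levies subtotal = $21,154.013244
After credit = $21,154.013244 − $114 = $21,040.013244
Total = $21,040.013244 + $753 = $21,793.013244

$21,793.01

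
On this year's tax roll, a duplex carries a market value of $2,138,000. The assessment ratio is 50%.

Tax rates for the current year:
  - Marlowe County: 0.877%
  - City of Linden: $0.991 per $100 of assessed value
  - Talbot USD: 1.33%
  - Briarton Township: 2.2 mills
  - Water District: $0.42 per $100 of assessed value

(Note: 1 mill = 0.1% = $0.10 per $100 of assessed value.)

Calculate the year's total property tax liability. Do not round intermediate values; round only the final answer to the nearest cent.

$41,028.22

Assessed value = $2,138,000 × 0.5 = $1,069,000
Marlowe County: $1,069,000 × 0.00877 = $9,375.13
City of Linden: $1,069,000 × 0.00991 = $10,593.79
Talbot USD: $1,069,000 × 0.0133 = $14,217.7
Briarton Township: $1,069,000 × 0.0022 = $2,351.8
Water District: $1,069,000 × 0.0042 = $4,489.8
Total = $41,028.22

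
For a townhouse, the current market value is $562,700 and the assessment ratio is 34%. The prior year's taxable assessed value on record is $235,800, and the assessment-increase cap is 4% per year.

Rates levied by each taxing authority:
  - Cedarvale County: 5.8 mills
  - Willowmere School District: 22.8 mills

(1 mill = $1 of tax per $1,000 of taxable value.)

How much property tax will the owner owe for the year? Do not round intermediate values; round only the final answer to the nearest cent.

$5,471.69

Uncapped assessed value = $562,700 × 0.34 = $191,318
Cap limit = $235,800 × 1.04 = $245,232
Taxable assessed value = min($191,318, $245,232) = $191,318 (cap does not bind)
Cedarvale County: $191,318 × 0.0058 = $1,109.6444
Willowmere School District: $191,318 × 0.0228 = $4,362.0504
Total = $5,471.6948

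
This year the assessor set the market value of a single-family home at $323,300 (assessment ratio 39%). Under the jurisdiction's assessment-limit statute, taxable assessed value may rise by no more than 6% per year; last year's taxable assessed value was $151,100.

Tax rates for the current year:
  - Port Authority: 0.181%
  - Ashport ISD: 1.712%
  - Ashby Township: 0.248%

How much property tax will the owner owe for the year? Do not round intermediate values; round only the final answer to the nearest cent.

Uncapped assessed value = $323,300 × 0.39 = $126,087
Cap limit = $151,100 × 1.06 = $160,166
Taxable assessed value = min($126,087, $160,166) = $126,087 (cap does not bind)
Port Authority: $126,087 × 0.00181 = $228.21747
Ashport ISD: $126,087 × 0.01712 = $2,158.60944
Ashby Township: $126,087 × 0.00248 = $312.69576
Total = $2,699.52267

$2,699.52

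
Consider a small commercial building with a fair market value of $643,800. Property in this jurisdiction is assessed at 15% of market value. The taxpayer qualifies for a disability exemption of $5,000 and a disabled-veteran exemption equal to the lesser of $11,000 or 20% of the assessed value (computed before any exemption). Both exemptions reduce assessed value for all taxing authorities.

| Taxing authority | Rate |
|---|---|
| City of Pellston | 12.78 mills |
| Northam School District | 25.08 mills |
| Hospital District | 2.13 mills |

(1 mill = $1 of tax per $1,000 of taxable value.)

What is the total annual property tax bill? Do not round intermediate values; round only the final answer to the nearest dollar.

Assessed value = $643,800 × 0.15 = $96,570
Disabled-veteran exemption = min($11,000, 20% × $96,570) = min($11,000, $19,314) = $11,000 (dollar cap binds)
Taxable value = $96,570 − $5,000 − $11,000 = $80,570
City of Pellston: $80,570 × 0.01278 = $1,029.6846
Northam School District: $80,570 × 0.02508 = $2,020.6956
Hospital District: $80,570 × 0.00213 = $171.6141
Total = $3,221.9943

$3,222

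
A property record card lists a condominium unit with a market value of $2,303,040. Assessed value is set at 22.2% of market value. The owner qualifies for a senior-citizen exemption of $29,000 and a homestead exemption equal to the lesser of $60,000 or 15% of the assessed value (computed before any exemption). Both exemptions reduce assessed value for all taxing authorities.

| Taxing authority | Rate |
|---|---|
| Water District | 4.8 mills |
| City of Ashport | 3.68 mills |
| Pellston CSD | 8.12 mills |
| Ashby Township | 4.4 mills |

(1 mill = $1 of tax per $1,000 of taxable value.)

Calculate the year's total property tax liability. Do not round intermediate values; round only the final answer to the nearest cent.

Assessed value = $2,303,040 × 0.222 = $511,274.88
Homestead exemption = min($60,000, 15% × $511,274.88) = min($60,000, $76,691.232) = $60,000 (dollar cap binds)
Taxable value = $511,274.88 − $29,000 − $60,000 = $422,274.88
Water District: $422,274.88 × 0.0048 = $2,026.919424
City of Ashport: $422,274.88 × 0.00368 = $1,553.9715584
Pellston CSD: $422,274.88 × 0.00812 = $3,428.8720256
Ashby Township: $422,274.88 × 0.0044 = $1,858.009472
Total = $8,867.77248

$8,867.77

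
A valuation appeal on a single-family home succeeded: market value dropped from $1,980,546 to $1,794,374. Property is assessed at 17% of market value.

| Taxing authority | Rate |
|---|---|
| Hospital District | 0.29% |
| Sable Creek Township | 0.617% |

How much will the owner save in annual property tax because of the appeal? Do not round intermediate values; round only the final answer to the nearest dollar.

$287

Old assessed value = $1,980,546 × 0.17 = $336,692.82
New assessed value = $1,794,374 × 0.17 = $305,043.58
Combined rate = 0.0029 + 0.00617 = 0.00907
Old tax = $336,692.82 × 0.00907 = $3,053.8038774
New tax = $305,043.58 × 0.00907 = $2,766.7452706
Reduction = $3,053.8038774 − $2,766.7452706 = $287.0586068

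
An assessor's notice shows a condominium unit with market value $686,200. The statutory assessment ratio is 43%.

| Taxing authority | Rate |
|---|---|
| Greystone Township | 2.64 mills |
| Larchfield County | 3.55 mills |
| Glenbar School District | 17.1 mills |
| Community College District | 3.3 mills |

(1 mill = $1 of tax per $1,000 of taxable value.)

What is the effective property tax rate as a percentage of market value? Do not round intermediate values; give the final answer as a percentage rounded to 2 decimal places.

Assessed value = $686,200 × 0.43 = $295,066
Greystone Township: $295,066 × 0.00264 = $778.97424
Larchfield County: $295,066 × 0.00355 = $1,047.4843
Glenbar School District: $295,066 × 0.0171 = $5,045.6286
Community College District: $295,066 × 0.0033 = $973.7178
Total tax = $7,845.80494
Effective rate = $7,845.80494 ÷ $686,200 = 1.14% of market value

1.14%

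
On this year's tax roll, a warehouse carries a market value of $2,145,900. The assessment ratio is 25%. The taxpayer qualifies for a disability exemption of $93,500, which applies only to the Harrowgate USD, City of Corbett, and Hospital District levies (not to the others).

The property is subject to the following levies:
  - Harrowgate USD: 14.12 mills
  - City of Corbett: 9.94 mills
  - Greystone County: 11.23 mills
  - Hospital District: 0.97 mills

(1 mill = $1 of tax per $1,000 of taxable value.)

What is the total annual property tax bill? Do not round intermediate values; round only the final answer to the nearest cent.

$17,112.28

Assessed value = $2,145,900 × 0.25 = $536,475
Harrowgate USD: ($536,475 − $93,500) × 0.01412 = $442,975 × 0.01412 = $6,254.807
City of Corbett: ($536,475 − $93,500) × 0.00994 = $442,975 × 0.00994 = $4,403.1715
Greystone County: $536,475 × 0.01123 = $6,024.61425
Hospital District: ($536,475 − $93,500) × 0.00097 = $442,975 × 0.00097 = $429.68575
Total = $17,112.2785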